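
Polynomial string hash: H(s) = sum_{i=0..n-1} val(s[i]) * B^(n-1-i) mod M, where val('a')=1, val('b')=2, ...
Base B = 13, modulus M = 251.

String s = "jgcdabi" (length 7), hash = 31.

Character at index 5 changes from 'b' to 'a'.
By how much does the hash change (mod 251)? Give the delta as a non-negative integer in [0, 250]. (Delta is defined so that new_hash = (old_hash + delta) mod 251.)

Delta formula: (val(new) - val(old)) * B^(n-1-k) mod M
  val('a') - val('b') = 1 - 2 = -1
  B^(n-1-k) = 13^1 mod 251 = 13
  Delta = -1 * 13 mod 251 = 238

Answer: 238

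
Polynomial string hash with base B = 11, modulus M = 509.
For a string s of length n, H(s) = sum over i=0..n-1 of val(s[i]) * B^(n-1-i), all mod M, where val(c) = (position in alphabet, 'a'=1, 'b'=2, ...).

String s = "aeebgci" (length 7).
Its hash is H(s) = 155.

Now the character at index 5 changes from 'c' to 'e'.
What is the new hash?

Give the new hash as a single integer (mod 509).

Answer: 177

Derivation:
val('c') = 3, val('e') = 5
Position k = 5, exponent = n-1-k = 1
B^1 mod M = 11^1 mod 509 = 11
Delta = (5 - 3) * 11 mod 509 = 22
New hash = (155 + 22) mod 509 = 177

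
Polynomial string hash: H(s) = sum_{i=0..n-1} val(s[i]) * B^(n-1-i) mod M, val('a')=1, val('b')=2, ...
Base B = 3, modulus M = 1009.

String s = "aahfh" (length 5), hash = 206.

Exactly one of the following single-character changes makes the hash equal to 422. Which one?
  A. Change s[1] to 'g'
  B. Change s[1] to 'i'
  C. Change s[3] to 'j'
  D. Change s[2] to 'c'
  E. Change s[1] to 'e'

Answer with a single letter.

Option A: s[1]='a'->'g', delta=(7-1)*3^3 mod 1009 = 162, hash=206+162 mod 1009 = 368
Option B: s[1]='a'->'i', delta=(9-1)*3^3 mod 1009 = 216, hash=206+216 mod 1009 = 422 <-- target
Option C: s[3]='f'->'j', delta=(10-6)*3^1 mod 1009 = 12, hash=206+12 mod 1009 = 218
Option D: s[2]='h'->'c', delta=(3-8)*3^2 mod 1009 = 964, hash=206+964 mod 1009 = 161
Option E: s[1]='a'->'e', delta=(5-1)*3^3 mod 1009 = 108, hash=206+108 mod 1009 = 314

Answer: B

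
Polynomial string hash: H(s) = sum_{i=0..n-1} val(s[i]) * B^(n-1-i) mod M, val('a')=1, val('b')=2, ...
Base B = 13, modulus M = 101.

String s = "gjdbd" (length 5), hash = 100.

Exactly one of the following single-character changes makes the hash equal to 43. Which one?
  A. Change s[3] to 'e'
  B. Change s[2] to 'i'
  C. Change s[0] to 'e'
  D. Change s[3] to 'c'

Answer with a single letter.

Option A: s[3]='b'->'e', delta=(5-2)*13^1 mod 101 = 39, hash=100+39 mod 101 = 38
Option B: s[2]='d'->'i', delta=(9-4)*13^2 mod 101 = 37, hash=100+37 mod 101 = 36
Option C: s[0]='g'->'e', delta=(5-7)*13^4 mod 101 = 44, hash=100+44 mod 101 = 43 <-- target
Option D: s[3]='b'->'c', delta=(3-2)*13^1 mod 101 = 13, hash=100+13 mod 101 = 12

Answer: C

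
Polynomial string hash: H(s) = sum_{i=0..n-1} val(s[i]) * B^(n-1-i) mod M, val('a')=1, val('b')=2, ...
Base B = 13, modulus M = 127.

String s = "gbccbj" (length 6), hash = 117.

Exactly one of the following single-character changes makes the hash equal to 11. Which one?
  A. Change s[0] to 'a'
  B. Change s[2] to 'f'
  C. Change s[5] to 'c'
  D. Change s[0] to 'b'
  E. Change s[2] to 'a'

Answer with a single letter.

Answer: D

Derivation:
Option A: s[0]='g'->'a', delta=(1-7)*13^5 mod 127 = 76, hash=117+76 mod 127 = 66
Option B: s[2]='c'->'f', delta=(6-3)*13^3 mod 127 = 114, hash=117+114 mod 127 = 104
Option C: s[5]='j'->'c', delta=(3-10)*13^0 mod 127 = 120, hash=117+120 mod 127 = 110
Option D: s[0]='g'->'b', delta=(2-7)*13^5 mod 127 = 21, hash=117+21 mod 127 = 11 <-- target
Option E: s[2]='c'->'a', delta=(1-3)*13^3 mod 127 = 51, hash=117+51 mod 127 = 41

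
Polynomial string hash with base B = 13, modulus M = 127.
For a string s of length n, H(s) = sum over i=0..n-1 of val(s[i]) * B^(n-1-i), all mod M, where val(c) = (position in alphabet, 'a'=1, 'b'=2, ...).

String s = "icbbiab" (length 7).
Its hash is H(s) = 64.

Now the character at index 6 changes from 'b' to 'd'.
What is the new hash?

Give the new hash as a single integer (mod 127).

val('b') = 2, val('d') = 4
Position k = 6, exponent = n-1-k = 0
B^0 mod M = 13^0 mod 127 = 1
Delta = (4 - 2) * 1 mod 127 = 2
New hash = (64 + 2) mod 127 = 66

Answer: 66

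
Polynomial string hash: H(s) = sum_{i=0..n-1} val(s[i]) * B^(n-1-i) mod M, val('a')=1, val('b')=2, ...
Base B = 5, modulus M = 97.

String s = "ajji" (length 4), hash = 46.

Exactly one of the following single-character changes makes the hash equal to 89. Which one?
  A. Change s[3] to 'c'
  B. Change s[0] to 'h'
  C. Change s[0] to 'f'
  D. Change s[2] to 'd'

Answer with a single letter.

Answer: C

Derivation:
Option A: s[3]='i'->'c', delta=(3-9)*5^0 mod 97 = 91, hash=46+91 mod 97 = 40
Option B: s[0]='a'->'h', delta=(8-1)*5^3 mod 97 = 2, hash=46+2 mod 97 = 48
Option C: s[0]='a'->'f', delta=(6-1)*5^3 mod 97 = 43, hash=46+43 mod 97 = 89 <-- target
Option D: s[2]='j'->'d', delta=(4-10)*5^1 mod 97 = 67, hash=46+67 mod 97 = 16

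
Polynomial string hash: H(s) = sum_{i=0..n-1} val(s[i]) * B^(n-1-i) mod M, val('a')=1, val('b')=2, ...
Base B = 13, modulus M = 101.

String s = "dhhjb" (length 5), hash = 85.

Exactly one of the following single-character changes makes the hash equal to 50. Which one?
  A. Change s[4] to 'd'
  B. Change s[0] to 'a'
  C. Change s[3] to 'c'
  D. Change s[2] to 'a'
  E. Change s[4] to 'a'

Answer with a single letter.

Answer: B

Derivation:
Option A: s[4]='b'->'d', delta=(4-2)*13^0 mod 101 = 2, hash=85+2 mod 101 = 87
Option B: s[0]='d'->'a', delta=(1-4)*13^4 mod 101 = 66, hash=85+66 mod 101 = 50 <-- target
Option C: s[3]='j'->'c', delta=(3-10)*13^1 mod 101 = 10, hash=85+10 mod 101 = 95
Option D: s[2]='h'->'a', delta=(1-8)*13^2 mod 101 = 29, hash=85+29 mod 101 = 13
Option E: s[4]='b'->'a', delta=(1-2)*13^0 mod 101 = 100, hash=85+100 mod 101 = 84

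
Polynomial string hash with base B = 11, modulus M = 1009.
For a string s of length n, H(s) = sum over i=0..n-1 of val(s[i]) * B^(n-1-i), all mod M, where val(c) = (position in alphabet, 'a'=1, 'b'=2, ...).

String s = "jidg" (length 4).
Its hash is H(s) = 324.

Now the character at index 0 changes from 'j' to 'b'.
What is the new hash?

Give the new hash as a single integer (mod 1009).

val('j') = 10, val('b') = 2
Position k = 0, exponent = n-1-k = 3
B^3 mod M = 11^3 mod 1009 = 322
Delta = (2 - 10) * 322 mod 1009 = 451
New hash = (324 + 451) mod 1009 = 775

Answer: 775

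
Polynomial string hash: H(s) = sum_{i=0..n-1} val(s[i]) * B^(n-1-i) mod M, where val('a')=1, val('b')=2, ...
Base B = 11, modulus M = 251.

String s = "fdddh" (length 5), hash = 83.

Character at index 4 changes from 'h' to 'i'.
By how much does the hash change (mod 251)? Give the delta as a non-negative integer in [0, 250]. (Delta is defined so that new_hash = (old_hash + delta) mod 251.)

Delta formula: (val(new) - val(old)) * B^(n-1-k) mod M
  val('i') - val('h') = 9 - 8 = 1
  B^(n-1-k) = 11^0 mod 251 = 1
  Delta = 1 * 1 mod 251 = 1

Answer: 1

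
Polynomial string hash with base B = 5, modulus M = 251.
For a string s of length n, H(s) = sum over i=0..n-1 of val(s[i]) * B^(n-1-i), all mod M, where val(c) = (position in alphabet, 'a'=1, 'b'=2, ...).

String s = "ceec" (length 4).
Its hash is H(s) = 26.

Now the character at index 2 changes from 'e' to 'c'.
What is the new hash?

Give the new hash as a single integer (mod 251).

val('e') = 5, val('c') = 3
Position k = 2, exponent = n-1-k = 1
B^1 mod M = 5^1 mod 251 = 5
Delta = (3 - 5) * 5 mod 251 = 241
New hash = (26 + 241) mod 251 = 16

Answer: 16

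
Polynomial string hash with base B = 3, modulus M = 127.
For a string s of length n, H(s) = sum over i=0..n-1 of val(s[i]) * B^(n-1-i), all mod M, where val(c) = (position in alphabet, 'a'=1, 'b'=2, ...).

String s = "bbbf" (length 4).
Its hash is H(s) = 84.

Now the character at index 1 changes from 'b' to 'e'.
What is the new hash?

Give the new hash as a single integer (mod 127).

val('b') = 2, val('e') = 5
Position k = 1, exponent = n-1-k = 2
B^2 mod M = 3^2 mod 127 = 9
Delta = (5 - 2) * 9 mod 127 = 27
New hash = (84 + 27) mod 127 = 111

Answer: 111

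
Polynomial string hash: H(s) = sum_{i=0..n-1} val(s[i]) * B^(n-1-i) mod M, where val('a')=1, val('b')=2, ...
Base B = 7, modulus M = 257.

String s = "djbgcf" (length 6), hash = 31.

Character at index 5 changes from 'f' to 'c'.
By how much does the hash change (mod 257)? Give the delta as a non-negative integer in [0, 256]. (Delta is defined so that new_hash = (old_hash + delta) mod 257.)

Delta formula: (val(new) - val(old)) * B^(n-1-k) mod M
  val('c') - val('f') = 3 - 6 = -3
  B^(n-1-k) = 7^0 mod 257 = 1
  Delta = -3 * 1 mod 257 = 254

Answer: 254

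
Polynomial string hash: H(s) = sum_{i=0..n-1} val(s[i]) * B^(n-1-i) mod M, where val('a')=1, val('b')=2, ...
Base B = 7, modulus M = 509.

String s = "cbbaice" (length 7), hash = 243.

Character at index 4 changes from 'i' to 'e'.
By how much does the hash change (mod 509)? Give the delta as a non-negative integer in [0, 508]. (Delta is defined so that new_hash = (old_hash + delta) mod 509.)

Delta formula: (val(new) - val(old)) * B^(n-1-k) mod M
  val('e') - val('i') = 5 - 9 = -4
  B^(n-1-k) = 7^2 mod 509 = 49
  Delta = -4 * 49 mod 509 = 313

Answer: 313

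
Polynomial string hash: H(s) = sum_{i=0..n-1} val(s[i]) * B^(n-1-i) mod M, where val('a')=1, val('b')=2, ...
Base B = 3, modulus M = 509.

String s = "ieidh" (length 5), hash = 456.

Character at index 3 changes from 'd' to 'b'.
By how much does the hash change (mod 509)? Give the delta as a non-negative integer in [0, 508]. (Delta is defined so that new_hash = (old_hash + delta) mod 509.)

Answer: 503

Derivation:
Delta formula: (val(new) - val(old)) * B^(n-1-k) mod M
  val('b') - val('d') = 2 - 4 = -2
  B^(n-1-k) = 3^1 mod 509 = 3
  Delta = -2 * 3 mod 509 = 503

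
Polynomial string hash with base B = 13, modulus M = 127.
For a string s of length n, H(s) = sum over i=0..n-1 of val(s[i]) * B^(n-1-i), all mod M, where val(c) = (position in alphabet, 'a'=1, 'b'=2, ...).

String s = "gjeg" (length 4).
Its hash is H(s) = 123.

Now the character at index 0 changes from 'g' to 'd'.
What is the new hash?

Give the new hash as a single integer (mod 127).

val('g') = 7, val('d') = 4
Position k = 0, exponent = n-1-k = 3
B^3 mod M = 13^3 mod 127 = 38
Delta = (4 - 7) * 38 mod 127 = 13
New hash = (123 + 13) mod 127 = 9

Answer: 9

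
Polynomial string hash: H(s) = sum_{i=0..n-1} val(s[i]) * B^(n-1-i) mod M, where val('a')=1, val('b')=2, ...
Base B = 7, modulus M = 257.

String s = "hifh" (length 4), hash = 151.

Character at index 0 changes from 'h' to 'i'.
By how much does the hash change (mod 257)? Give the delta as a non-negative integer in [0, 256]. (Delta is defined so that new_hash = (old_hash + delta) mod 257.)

Answer: 86

Derivation:
Delta formula: (val(new) - val(old)) * B^(n-1-k) mod M
  val('i') - val('h') = 9 - 8 = 1
  B^(n-1-k) = 7^3 mod 257 = 86
  Delta = 1 * 86 mod 257 = 86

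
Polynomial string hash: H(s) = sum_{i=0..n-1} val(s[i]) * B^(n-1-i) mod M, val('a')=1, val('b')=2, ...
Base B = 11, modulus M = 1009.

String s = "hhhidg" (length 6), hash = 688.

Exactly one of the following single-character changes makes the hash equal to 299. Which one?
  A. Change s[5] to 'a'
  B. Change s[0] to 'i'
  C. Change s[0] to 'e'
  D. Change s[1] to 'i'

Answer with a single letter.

Option A: s[5]='g'->'a', delta=(1-7)*11^0 mod 1009 = 1003, hash=688+1003 mod 1009 = 682
Option B: s[0]='h'->'i', delta=(9-8)*11^5 mod 1009 = 620, hash=688+620 mod 1009 = 299 <-- target
Option C: s[0]='h'->'e', delta=(5-8)*11^5 mod 1009 = 158, hash=688+158 mod 1009 = 846
Option D: s[1]='h'->'i', delta=(9-8)*11^4 mod 1009 = 515, hash=688+515 mod 1009 = 194

Answer: B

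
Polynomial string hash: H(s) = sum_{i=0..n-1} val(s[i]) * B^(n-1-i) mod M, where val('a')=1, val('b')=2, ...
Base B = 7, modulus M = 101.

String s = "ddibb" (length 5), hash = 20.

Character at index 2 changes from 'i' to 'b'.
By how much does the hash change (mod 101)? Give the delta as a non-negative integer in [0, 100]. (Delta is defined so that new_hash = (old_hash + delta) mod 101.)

Answer: 61

Derivation:
Delta formula: (val(new) - val(old)) * B^(n-1-k) mod M
  val('b') - val('i') = 2 - 9 = -7
  B^(n-1-k) = 7^2 mod 101 = 49
  Delta = -7 * 49 mod 101 = 61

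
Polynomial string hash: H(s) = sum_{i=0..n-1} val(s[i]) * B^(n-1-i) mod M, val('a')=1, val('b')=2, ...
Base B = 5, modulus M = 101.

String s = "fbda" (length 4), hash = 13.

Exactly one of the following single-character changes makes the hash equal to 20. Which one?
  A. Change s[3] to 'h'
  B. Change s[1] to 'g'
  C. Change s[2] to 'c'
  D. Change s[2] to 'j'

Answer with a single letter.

Option A: s[3]='a'->'h', delta=(8-1)*5^0 mod 101 = 7, hash=13+7 mod 101 = 20 <-- target
Option B: s[1]='b'->'g', delta=(7-2)*5^2 mod 101 = 24, hash=13+24 mod 101 = 37
Option C: s[2]='d'->'c', delta=(3-4)*5^1 mod 101 = 96, hash=13+96 mod 101 = 8
Option D: s[2]='d'->'j', delta=(10-4)*5^1 mod 101 = 30, hash=13+30 mod 101 = 43

Answer: A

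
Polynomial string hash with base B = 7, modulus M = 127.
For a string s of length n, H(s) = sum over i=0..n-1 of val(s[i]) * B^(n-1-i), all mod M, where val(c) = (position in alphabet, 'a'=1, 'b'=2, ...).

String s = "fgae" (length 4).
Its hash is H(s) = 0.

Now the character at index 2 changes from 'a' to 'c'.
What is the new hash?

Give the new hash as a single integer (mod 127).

Answer: 14

Derivation:
val('a') = 1, val('c') = 3
Position k = 2, exponent = n-1-k = 1
B^1 mod M = 7^1 mod 127 = 7
Delta = (3 - 1) * 7 mod 127 = 14
New hash = (0 + 14) mod 127 = 14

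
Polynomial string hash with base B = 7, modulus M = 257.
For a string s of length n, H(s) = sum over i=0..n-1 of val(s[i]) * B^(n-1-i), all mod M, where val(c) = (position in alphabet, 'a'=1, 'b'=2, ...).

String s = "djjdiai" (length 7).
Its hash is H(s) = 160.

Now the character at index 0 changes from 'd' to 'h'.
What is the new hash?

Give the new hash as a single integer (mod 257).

Answer: 189

Derivation:
val('d') = 4, val('h') = 8
Position k = 0, exponent = n-1-k = 6
B^6 mod M = 7^6 mod 257 = 200
Delta = (8 - 4) * 200 mod 257 = 29
New hash = (160 + 29) mod 257 = 189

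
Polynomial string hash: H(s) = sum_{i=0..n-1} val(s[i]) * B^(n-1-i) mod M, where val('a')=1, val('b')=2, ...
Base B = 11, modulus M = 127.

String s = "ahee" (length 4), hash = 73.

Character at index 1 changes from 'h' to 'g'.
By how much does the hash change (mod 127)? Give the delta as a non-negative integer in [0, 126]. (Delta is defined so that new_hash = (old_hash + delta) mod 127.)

Delta formula: (val(new) - val(old)) * B^(n-1-k) mod M
  val('g') - val('h') = 7 - 8 = -1
  B^(n-1-k) = 11^2 mod 127 = 121
  Delta = -1 * 121 mod 127 = 6

Answer: 6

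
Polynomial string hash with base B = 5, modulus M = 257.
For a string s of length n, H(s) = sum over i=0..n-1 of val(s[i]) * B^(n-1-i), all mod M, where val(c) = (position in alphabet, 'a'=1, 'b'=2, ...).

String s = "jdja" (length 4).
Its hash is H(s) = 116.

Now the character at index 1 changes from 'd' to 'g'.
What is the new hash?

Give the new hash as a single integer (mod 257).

Answer: 191

Derivation:
val('d') = 4, val('g') = 7
Position k = 1, exponent = n-1-k = 2
B^2 mod M = 5^2 mod 257 = 25
Delta = (7 - 4) * 25 mod 257 = 75
New hash = (116 + 75) mod 257 = 191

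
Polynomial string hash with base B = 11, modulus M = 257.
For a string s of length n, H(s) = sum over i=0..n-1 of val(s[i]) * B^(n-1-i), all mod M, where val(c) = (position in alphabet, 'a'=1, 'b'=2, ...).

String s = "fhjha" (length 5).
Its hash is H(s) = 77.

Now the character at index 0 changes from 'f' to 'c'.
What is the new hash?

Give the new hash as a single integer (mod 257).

Answer: 101

Derivation:
val('f') = 6, val('c') = 3
Position k = 0, exponent = n-1-k = 4
B^4 mod M = 11^4 mod 257 = 249
Delta = (3 - 6) * 249 mod 257 = 24
New hash = (77 + 24) mod 257 = 101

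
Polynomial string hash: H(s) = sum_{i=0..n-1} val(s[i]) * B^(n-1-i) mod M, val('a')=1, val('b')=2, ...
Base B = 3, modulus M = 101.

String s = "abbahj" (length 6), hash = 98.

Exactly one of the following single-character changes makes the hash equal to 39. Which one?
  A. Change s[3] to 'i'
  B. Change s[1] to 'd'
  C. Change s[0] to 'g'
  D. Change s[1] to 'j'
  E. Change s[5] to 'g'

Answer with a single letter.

Answer: D

Derivation:
Option A: s[3]='a'->'i', delta=(9-1)*3^2 mod 101 = 72, hash=98+72 mod 101 = 69
Option B: s[1]='b'->'d', delta=(4-2)*3^4 mod 101 = 61, hash=98+61 mod 101 = 58
Option C: s[0]='a'->'g', delta=(7-1)*3^5 mod 101 = 44, hash=98+44 mod 101 = 41
Option D: s[1]='b'->'j', delta=(10-2)*3^4 mod 101 = 42, hash=98+42 mod 101 = 39 <-- target
Option E: s[5]='j'->'g', delta=(7-10)*3^0 mod 101 = 98, hash=98+98 mod 101 = 95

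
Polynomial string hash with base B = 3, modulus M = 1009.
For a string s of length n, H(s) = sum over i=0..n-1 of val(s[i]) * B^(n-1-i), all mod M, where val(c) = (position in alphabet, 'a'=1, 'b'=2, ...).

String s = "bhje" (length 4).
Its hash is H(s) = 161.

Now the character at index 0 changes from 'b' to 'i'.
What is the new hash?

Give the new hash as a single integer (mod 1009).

val('b') = 2, val('i') = 9
Position k = 0, exponent = n-1-k = 3
B^3 mod M = 3^3 mod 1009 = 27
Delta = (9 - 2) * 27 mod 1009 = 189
New hash = (161 + 189) mod 1009 = 350

Answer: 350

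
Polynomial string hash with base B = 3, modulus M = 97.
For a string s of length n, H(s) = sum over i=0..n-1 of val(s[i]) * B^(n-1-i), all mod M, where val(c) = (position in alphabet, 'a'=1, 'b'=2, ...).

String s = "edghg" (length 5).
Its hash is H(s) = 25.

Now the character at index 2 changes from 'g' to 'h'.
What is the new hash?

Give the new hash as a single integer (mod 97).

val('g') = 7, val('h') = 8
Position k = 2, exponent = n-1-k = 2
B^2 mod M = 3^2 mod 97 = 9
Delta = (8 - 7) * 9 mod 97 = 9
New hash = (25 + 9) mod 97 = 34

Answer: 34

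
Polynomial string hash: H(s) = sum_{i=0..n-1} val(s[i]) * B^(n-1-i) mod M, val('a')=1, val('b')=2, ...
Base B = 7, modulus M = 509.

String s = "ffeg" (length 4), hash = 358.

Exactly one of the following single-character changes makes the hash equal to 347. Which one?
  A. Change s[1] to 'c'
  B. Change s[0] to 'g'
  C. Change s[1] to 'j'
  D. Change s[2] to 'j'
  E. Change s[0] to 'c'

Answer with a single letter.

Answer: E

Derivation:
Option A: s[1]='f'->'c', delta=(3-6)*7^2 mod 509 = 362, hash=358+362 mod 509 = 211
Option B: s[0]='f'->'g', delta=(7-6)*7^3 mod 509 = 343, hash=358+343 mod 509 = 192
Option C: s[1]='f'->'j', delta=(10-6)*7^2 mod 509 = 196, hash=358+196 mod 509 = 45
Option D: s[2]='e'->'j', delta=(10-5)*7^1 mod 509 = 35, hash=358+35 mod 509 = 393
Option E: s[0]='f'->'c', delta=(3-6)*7^3 mod 509 = 498, hash=358+498 mod 509 = 347 <-- target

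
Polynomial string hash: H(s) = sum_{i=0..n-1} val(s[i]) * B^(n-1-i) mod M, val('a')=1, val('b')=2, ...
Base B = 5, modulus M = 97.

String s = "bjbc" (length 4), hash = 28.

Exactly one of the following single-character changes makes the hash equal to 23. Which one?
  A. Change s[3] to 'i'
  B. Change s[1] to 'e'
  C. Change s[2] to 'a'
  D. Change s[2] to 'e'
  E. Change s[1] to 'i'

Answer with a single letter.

Option A: s[3]='c'->'i', delta=(9-3)*5^0 mod 97 = 6, hash=28+6 mod 97 = 34
Option B: s[1]='j'->'e', delta=(5-10)*5^2 mod 97 = 69, hash=28+69 mod 97 = 0
Option C: s[2]='b'->'a', delta=(1-2)*5^1 mod 97 = 92, hash=28+92 mod 97 = 23 <-- target
Option D: s[2]='b'->'e', delta=(5-2)*5^1 mod 97 = 15, hash=28+15 mod 97 = 43
Option E: s[1]='j'->'i', delta=(9-10)*5^2 mod 97 = 72, hash=28+72 mod 97 = 3

Answer: C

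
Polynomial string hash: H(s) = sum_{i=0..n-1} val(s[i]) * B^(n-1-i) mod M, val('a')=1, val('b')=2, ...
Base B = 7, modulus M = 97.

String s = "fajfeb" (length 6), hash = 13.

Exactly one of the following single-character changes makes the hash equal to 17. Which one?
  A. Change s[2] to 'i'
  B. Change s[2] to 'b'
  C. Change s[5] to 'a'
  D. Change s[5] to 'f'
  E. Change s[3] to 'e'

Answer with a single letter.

Option A: s[2]='j'->'i', delta=(9-10)*7^3 mod 97 = 45, hash=13+45 mod 97 = 58
Option B: s[2]='j'->'b', delta=(2-10)*7^3 mod 97 = 69, hash=13+69 mod 97 = 82
Option C: s[5]='b'->'a', delta=(1-2)*7^0 mod 97 = 96, hash=13+96 mod 97 = 12
Option D: s[5]='b'->'f', delta=(6-2)*7^0 mod 97 = 4, hash=13+4 mod 97 = 17 <-- target
Option E: s[3]='f'->'e', delta=(5-6)*7^2 mod 97 = 48, hash=13+48 mod 97 = 61

Answer: D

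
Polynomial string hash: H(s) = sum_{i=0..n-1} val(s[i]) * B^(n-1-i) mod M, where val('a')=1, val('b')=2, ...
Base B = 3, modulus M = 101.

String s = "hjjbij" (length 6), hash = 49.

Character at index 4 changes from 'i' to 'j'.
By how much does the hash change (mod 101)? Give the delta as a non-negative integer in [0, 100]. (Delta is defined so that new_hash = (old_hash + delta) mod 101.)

Delta formula: (val(new) - val(old)) * B^(n-1-k) mod M
  val('j') - val('i') = 10 - 9 = 1
  B^(n-1-k) = 3^1 mod 101 = 3
  Delta = 1 * 3 mod 101 = 3

Answer: 3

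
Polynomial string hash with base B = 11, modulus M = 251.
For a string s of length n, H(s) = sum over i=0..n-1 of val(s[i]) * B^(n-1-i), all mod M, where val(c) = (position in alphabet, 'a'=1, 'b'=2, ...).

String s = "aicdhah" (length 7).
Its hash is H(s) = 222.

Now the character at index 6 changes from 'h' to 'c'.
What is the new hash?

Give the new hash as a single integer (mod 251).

val('h') = 8, val('c') = 3
Position k = 6, exponent = n-1-k = 0
B^0 mod M = 11^0 mod 251 = 1
Delta = (3 - 8) * 1 mod 251 = 246
New hash = (222 + 246) mod 251 = 217

Answer: 217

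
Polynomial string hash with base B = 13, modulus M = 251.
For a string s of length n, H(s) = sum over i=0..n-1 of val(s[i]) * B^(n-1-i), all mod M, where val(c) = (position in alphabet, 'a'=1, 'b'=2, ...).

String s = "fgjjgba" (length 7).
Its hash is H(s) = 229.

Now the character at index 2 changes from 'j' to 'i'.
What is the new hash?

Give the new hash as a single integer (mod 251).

Answer: 31

Derivation:
val('j') = 10, val('i') = 9
Position k = 2, exponent = n-1-k = 4
B^4 mod M = 13^4 mod 251 = 198
Delta = (9 - 10) * 198 mod 251 = 53
New hash = (229 + 53) mod 251 = 31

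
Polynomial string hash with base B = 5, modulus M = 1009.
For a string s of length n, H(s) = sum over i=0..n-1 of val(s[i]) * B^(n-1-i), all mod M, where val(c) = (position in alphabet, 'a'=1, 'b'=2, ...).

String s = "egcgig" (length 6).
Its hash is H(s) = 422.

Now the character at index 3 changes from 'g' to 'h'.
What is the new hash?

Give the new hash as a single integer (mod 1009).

Answer: 447

Derivation:
val('g') = 7, val('h') = 8
Position k = 3, exponent = n-1-k = 2
B^2 mod M = 5^2 mod 1009 = 25
Delta = (8 - 7) * 25 mod 1009 = 25
New hash = (422 + 25) mod 1009 = 447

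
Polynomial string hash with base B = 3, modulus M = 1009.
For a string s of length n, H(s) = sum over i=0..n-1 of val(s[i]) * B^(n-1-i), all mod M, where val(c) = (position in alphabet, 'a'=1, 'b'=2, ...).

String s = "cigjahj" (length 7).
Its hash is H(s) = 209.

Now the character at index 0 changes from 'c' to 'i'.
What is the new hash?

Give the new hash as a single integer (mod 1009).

val('c') = 3, val('i') = 9
Position k = 0, exponent = n-1-k = 6
B^6 mod M = 3^6 mod 1009 = 729
Delta = (9 - 3) * 729 mod 1009 = 338
New hash = (209 + 338) mod 1009 = 547

Answer: 547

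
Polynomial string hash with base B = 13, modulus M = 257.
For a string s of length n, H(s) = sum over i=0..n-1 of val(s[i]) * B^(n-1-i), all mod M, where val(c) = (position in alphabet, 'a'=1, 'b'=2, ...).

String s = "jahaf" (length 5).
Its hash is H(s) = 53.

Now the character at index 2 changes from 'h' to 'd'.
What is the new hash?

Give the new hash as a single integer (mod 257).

Answer: 148

Derivation:
val('h') = 8, val('d') = 4
Position k = 2, exponent = n-1-k = 2
B^2 mod M = 13^2 mod 257 = 169
Delta = (4 - 8) * 169 mod 257 = 95
New hash = (53 + 95) mod 257 = 148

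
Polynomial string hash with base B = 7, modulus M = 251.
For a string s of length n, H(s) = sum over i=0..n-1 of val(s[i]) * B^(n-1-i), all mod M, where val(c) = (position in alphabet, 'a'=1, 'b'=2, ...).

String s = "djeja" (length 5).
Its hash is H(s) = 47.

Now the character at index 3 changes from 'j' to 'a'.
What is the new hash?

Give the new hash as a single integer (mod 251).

Answer: 235

Derivation:
val('j') = 10, val('a') = 1
Position k = 3, exponent = n-1-k = 1
B^1 mod M = 7^1 mod 251 = 7
Delta = (1 - 10) * 7 mod 251 = 188
New hash = (47 + 188) mod 251 = 235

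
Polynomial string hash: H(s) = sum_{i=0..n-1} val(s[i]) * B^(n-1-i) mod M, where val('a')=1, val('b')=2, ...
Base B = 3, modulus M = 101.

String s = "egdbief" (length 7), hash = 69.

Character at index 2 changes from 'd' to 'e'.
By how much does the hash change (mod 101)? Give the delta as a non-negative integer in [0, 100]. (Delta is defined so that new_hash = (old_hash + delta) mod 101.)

Delta formula: (val(new) - val(old)) * B^(n-1-k) mod M
  val('e') - val('d') = 5 - 4 = 1
  B^(n-1-k) = 3^4 mod 101 = 81
  Delta = 1 * 81 mod 101 = 81

Answer: 81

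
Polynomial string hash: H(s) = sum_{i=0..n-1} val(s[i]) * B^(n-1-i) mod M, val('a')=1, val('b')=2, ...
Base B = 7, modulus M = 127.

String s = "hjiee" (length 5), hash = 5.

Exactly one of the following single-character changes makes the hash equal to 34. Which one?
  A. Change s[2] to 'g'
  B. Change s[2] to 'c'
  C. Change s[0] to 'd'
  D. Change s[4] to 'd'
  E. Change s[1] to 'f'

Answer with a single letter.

Option A: s[2]='i'->'g', delta=(7-9)*7^2 mod 127 = 29, hash=5+29 mod 127 = 34 <-- target
Option B: s[2]='i'->'c', delta=(3-9)*7^2 mod 127 = 87, hash=5+87 mod 127 = 92
Option C: s[0]='h'->'d', delta=(4-8)*7^4 mod 127 = 48, hash=5+48 mod 127 = 53
Option D: s[4]='e'->'d', delta=(4-5)*7^0 mod 127 = 126, hash=5+126 mod 127 = 4
Option E: s[1]='j'->'f', delta=(6-10)*7^3 mod 127 = 25, hash=5+25 mod 127 = 30

Answer: A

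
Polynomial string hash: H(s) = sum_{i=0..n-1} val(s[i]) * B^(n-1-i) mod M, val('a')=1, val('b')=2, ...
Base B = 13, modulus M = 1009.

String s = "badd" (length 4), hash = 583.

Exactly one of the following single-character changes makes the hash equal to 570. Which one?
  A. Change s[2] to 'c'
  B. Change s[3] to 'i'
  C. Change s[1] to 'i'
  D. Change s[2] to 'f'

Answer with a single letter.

Option A: s[2]='d'->'c', delta=(3-4)*13^1 mod 1009 = 996, hash=583+996 mod 1009 = 570 <-- target
Option B: s[3]='d'->'i', delta=(9-4)*13^0 mod 1009 = 5, hash=583+5 mod 1009 = 588
Option C: s[1]='a'->'i', delta=(9-1)*13^2 mod 1009 = 343, hash=583+343 mod 1009 = 926
Option D: s[2]='d'->'f', delta=(6-4)*13^1 mod 1009 = 26, hash=583+26 mod 1009 = 609

Answer: A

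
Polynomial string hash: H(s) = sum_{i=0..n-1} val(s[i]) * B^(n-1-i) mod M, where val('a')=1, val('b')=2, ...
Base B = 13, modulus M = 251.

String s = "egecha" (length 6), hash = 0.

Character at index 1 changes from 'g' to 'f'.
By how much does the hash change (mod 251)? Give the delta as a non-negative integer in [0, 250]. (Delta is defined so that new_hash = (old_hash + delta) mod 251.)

Answer: 53

Derivation:
Delta formula: (val(new) - val(old)) * B^(n-1-k) mod M
  val('f') - val('g') = 6 - 7 = -1
  B^(n-1-k) = 13^4 mod 251 = 198
  Delta = -1 * 198 mod 251 = 53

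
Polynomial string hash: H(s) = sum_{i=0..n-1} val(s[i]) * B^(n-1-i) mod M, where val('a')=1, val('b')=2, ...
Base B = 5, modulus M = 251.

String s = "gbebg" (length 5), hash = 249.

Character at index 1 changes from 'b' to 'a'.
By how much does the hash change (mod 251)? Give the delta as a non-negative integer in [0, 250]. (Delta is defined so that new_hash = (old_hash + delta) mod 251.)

Delta formula: (val(new) - val(old)) * B^(n-1-k) mod M
  val('a') - val('b') = 1 - 2 = -1
  B^(n-1-k) = 5^3 mod 251 = 125
  Delta = -1 * 125 mod 251 = 126

Answer: 126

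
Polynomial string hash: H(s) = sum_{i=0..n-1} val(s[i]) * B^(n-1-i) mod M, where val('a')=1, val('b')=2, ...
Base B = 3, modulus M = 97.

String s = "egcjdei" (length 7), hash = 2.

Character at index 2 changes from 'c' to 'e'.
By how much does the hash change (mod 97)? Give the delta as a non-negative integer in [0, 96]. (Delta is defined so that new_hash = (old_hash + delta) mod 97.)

Delta formula: (val(new) - val(old)) * B^(n-1-k) mod M
  val('e') - val('c') = 5 - 3 = 2
  B^(n-1-k) = 3^4 mod 97 = 81
  Delta = 2 * 81 mod 97 = 65

Answer: 65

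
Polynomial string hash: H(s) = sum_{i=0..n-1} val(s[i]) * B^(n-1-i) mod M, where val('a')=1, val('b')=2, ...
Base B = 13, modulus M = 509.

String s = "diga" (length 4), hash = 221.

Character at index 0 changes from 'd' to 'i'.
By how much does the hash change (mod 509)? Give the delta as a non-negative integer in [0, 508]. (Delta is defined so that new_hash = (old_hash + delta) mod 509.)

Delta formula: (val(new) - val(old)) * B^(n-1-k) mod M
  val('i') - val('d') = 9 - 4 = 5
  B^(n-1-k) = 13^3 mod 509 = 161
  Delta = 5 * 161 mod 509 = 296

Answer: 296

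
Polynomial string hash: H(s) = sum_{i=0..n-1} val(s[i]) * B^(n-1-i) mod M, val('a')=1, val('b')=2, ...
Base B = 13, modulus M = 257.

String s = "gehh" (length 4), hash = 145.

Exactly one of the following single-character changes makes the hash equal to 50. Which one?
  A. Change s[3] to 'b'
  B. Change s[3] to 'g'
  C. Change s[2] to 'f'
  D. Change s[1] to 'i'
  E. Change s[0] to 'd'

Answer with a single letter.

Option A: s[3]='h'->'b', delta=(2-8)*13^0 mod 257 = 251, hash=145+251 mod 257 = 139
Option B: s[3]='h'->'g', delta=(7-8)*13^0 mod 257 = 256, hash=145+256 mod 257 = 144
Option C: s[2]='h'->'f', delta=(6-8)*13^1 mod 257 = 231, hash=145+231 mod 257 = 119
Option D: s[1]='e'->'i', delta=(9-5)*13^2 mod 257 = 162, hash=145+162 mod 257 = 50 <-- target
Option E: s[0]='g'->'d', delta=(4-7)*13^3 mod 257 = 91, hash=145+91 mod 257 = 236

Answer: D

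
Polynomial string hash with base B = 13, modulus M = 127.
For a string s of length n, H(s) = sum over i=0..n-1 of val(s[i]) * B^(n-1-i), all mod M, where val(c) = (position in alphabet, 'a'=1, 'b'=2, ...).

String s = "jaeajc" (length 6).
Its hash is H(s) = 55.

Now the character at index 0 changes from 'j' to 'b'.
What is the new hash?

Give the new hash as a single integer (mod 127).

val('j') = 10, val('b') = 2
Position k = 0, exponent = n-1-k = 5
B^5 mod M = 13^5 mod 127 = 72
Delta = (2 - 10) * 72 mod 127 = 59
New hash = (55 + 59) mod 127 = 114

Answer: 114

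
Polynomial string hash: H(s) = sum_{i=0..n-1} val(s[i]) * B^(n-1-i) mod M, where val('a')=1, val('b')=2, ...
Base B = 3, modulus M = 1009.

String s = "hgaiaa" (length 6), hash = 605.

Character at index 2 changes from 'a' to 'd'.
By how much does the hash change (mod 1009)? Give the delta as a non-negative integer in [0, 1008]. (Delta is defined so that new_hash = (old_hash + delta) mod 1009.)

Answer: 81

Derivation:
Delta formula: (val(new) - val(old)) * B^(n-1-k) mod M
  val('d') - val('a') = 4 - 1 = 3
  B^(n-1-k) = 3^3 mod 1009 = 27
  Delta = 3 * 27 mod 1009 = 81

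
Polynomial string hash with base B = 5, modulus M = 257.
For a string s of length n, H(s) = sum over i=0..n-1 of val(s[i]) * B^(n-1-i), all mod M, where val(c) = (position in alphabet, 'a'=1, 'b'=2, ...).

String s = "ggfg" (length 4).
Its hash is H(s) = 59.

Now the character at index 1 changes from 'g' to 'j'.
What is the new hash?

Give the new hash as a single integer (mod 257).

Answer: 134

Derivation:
val('g') = 7, val('j') = 10
Position k = 1, exponent = n-1-k = 2
B^2 mod M = 5^2 mod 257 = 25
Delta = (10 - 7) * 25 mod 257 = 75
New hash = (59 + 75) mod 257 = 134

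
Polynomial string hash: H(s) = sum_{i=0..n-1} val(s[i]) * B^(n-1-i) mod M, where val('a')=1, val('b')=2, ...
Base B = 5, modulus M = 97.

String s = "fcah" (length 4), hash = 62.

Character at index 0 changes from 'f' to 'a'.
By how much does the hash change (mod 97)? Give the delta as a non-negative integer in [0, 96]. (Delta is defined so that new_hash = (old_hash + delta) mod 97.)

Delta formula: (val(new) - val(old)) * B^(n-1-k) mod M
  val('a') - val('f') = 1 - 6 = -5
  B^(n-1-k) = 5^3 mod 97 = 28
  Delta = -5 * 28 mod 97 = 54

Answer: 54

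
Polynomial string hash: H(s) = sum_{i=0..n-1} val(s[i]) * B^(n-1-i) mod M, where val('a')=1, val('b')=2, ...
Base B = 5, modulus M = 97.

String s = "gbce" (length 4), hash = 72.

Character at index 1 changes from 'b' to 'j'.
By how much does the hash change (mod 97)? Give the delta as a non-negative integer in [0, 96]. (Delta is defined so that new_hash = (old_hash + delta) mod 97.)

Delta formula: (val(new) - val(old)) * B^(n-1-k) mod M
  val('j') - val('b') = 10 - 2 = 8
  B^(n-1-k) = 5^2 mod 97 = 25
  Delta = 8 * 25 mod 97 = 6

Answer: 6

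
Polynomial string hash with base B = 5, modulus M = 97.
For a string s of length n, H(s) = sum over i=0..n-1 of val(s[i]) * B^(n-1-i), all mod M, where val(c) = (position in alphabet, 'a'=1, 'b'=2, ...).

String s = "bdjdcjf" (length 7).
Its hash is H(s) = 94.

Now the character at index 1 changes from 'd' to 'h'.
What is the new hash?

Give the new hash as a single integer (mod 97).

Answer: 81

Derivation:
val('d') = 4, val('h') = 8
Position k = 1, exponent = n-1-k = 5
B^5 mod M = 5^5 mod 97 = 21
Delta = (8 - 4) * 21 mod 97 = 84
New hash = (94 + 84) mod 97 = 81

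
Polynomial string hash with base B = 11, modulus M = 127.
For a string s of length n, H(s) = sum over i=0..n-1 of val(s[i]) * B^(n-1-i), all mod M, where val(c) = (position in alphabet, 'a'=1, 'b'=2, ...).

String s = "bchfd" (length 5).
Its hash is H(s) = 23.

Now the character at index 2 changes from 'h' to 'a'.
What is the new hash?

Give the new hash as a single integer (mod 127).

Answer: 65

Derivation:
val('h') = 8, val('a') = 1
Position k = 2, exponent = n-1-k = 2
B^2 mod M = 11^2 mod 127 = 121
Delta = (1 - 8) * 121 mod 127 = 42
New hash = (23 + 42) mod 127 = 65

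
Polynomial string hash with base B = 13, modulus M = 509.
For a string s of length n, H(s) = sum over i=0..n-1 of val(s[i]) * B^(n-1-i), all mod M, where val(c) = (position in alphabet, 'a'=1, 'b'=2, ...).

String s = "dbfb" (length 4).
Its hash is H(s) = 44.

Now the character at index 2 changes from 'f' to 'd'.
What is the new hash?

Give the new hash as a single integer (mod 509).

Answer: 18

Derivation:
val('f') = 6, val('d') = 4
Position k = 2, exponent = n-1-k = 1
B^1 mod M = 13^1 mod 509 = 13
Delta = (4 - 6) * 13 mod 509 = 483
New hash = (44 + 483) mod 509 = 18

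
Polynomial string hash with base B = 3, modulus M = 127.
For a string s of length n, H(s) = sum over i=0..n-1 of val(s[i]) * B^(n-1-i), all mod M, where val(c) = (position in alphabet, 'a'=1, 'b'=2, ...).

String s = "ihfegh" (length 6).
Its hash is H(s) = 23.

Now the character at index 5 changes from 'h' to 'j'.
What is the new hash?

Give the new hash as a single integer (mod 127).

val('h') = 8, val('j') = 10
Position k = 5, exponent = n-1-k = 0
B^0 mod M = 3^0 mod 127 = 1
Delta = (10 - 8) * 1 mod 127 = 2
New hash = (23 + 2) mod 127 = 25

Answer: 25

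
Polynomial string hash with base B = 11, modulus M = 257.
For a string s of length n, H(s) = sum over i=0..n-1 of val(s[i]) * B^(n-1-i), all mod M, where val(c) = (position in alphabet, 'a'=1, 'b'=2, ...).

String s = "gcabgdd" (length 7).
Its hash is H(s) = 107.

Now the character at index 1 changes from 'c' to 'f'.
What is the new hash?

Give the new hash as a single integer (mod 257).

Answer: 100

Derivation:
val('c') = 3, val('f') = 6
Position k = 1, exponent = n-1-k = 5
B^5 mod M = 11^5 mod 257 = 169
Delta = (6 - 3) * 169 mod 257 = 250
New hash = (107 + 250) mod 257 = 100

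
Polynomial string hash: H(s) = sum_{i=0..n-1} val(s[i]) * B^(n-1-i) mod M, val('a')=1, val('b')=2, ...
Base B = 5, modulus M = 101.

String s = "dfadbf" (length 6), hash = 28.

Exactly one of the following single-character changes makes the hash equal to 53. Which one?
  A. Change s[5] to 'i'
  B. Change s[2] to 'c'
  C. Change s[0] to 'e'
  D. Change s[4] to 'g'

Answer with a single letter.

Answer: D

Derivation:
Option A: s[5]='f'->'i', delta=(9-6)*5^0 mod 101 = 3, hash=28+3 mod 101 = 31
Option B: s[2]='a'->'c', delta=(3-1)*5^3 mod 101 = 48, hash=28+48 mod 101 = 76
Option C: s[0]='d'->'e', delta=(5-4)*5^5 mod 101 = 95, hash=28+95 mod 101 = 22
Option D: s[4]='b'->'g', delta=(7-2)*5^1 mod 101 = 25, hash=28+25 mod 101 = 53 <-- target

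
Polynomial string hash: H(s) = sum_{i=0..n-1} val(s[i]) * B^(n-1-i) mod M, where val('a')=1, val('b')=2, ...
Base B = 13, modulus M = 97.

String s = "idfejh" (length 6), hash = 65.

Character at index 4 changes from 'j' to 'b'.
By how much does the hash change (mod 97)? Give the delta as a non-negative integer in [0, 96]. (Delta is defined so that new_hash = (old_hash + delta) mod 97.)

Delta formula: (val(new) - val(old)) * B^(n-1-k) mod M
  val('b') - val('j') = 2 - 10 = -8
  B^(n-1-k) = 13^1 mod 97 = 13
  Delta = -8 * 13 mod 97 = 90

Answer: 90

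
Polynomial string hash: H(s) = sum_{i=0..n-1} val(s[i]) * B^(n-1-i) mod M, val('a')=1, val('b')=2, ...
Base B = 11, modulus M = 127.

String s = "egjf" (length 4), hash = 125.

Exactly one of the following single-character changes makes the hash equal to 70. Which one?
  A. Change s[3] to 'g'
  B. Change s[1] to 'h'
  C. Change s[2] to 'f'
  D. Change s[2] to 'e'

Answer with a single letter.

Option A: s[3]='f'->'g', delta=(7-6)*11^0 mod 127 = 1, hash=125+1 mod 127 = 126
Option B: s[1]='g'->'h', delta=(8-7)*11^2 mod 127 = 121, hash=125+121 mod 127 = 119
Option C: s[2]='j'->'f', delta=(6-10)*11^1 mod 127 = 83, hash=125+83 mod 127 = 81
Option D: s[2]='j'->'e', delta=(5-10)*11^1 mod 127 = 72, hash=125+72 mod 127 = 70 <-- target

Answer: D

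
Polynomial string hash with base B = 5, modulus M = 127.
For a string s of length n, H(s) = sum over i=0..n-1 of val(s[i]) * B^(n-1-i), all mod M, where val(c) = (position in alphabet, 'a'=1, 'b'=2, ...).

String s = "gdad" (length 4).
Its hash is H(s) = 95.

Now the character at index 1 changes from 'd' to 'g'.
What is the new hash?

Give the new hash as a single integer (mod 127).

val('d') = 4, val('g') = 7
Position k = 1, exponent = n-1-k = 2
B^2 mod M = 5^2 mod 127 = 25
Delta = (7 - 4) * 25 mod 127 = 75
New hash = (95 + 75) mod 127 = 43

Answer: 43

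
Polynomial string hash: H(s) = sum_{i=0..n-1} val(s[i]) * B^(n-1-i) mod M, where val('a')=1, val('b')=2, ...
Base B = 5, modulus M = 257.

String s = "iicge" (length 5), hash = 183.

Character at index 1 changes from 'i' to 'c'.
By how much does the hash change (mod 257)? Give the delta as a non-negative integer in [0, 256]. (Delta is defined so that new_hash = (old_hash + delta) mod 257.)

Delta formula: (val(new) - val(old)) * B^(n-1-k) mod M
  val('c') - val('i') = 3 - 9 = -6
  B^(n-1-k) = 5^3 mod 257 = 125
  Delta = -6 * 125 mod 257 = 21

Answer: 21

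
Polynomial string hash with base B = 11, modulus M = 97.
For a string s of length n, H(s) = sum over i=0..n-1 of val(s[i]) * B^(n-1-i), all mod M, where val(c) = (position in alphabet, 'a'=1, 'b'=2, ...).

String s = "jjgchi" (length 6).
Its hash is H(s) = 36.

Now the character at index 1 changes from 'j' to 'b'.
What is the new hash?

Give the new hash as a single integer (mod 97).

val('j') = 10, val('b') = 2
Position k = 1, exponent = n-1-k = 4
B^4 mod M = 11^4 mod 97 = 91
Delta = (2 - 10) * 91 mod 97 = 48
New hash = (36 + 48) mod 97 = 84

Answer: 84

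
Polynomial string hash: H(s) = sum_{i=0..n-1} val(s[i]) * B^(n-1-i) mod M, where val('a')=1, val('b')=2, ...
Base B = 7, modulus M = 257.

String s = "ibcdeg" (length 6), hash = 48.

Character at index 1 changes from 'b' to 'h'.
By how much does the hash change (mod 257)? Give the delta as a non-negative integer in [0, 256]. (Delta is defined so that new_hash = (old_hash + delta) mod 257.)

Delta formula: (val(new) - val(old)) * B^(n-1-k) mod M
  val('h') - val('b') = 8 - 2 = 6
  B^(n-1-k) = 7^4 mod 257 = 88
  Delta = 6 * 88 mod 257 = 14

Answer: 14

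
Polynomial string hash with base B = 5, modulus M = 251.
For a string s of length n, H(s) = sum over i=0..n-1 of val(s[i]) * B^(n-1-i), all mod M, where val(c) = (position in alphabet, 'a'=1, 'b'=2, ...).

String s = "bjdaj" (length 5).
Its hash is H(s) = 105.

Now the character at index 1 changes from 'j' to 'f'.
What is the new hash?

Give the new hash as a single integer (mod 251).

Answer: 107

Derivation:
val('j') = 10, val('f') = 6
Position k = 1, exponent = n-1-k = 3
B^3 mod M = 5^3 mod 251 = 125
Delta = (6 - 10) * 125 mod 251 = 2
New hash = (105 + 2) mod 251 = 107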